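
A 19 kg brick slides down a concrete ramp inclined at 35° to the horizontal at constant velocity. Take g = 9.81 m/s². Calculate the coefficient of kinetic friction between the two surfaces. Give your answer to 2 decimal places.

At constant velocity the net force along the incline is zero: mg sin 35° = μ mg cos 35°.
So μ = tan 35° = 0.5736 / 0.8192 = 0.7002.

0.70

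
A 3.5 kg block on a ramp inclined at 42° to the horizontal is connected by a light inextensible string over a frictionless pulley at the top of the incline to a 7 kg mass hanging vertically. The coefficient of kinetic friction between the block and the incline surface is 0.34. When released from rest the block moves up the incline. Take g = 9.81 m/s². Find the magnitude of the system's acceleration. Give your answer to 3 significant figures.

For the block on the incline: the weight component along the slope is m₁g sin 42° = 3.5 × 9.81 × 0.6691 = 22.974 N and the normal force is N = m₁g cos 42° = 25.516 N.
Kinetic friction opposes the block's motion up the incline: f = μN = 0.34 × 25.516 = 8.675 N acting down the slope.
Newton's second law for the block (up-slope positive): T − 22.974 − 8.675 = 3.5 a. For the hanging mass (downward positive): 7 × 9.81 − T = 7 a.
Adding the two equations eliminates T: 37.021 = 10.5 a, so a = 3.5258 m/s².

3.53 m/s²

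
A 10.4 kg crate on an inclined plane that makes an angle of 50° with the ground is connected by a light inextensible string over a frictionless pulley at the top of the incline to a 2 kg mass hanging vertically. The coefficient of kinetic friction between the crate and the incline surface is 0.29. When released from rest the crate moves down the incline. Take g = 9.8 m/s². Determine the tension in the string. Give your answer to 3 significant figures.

26.0 N

For the crate on the incline: the weight component along the slope is m₁g sin 50° = 10.4 × 9.8 × 0.7660 = 78.071 N and the normal force is N = m₁g cos 50° = 65.513 N.
Kinetic friction opposes the crate's motion down the incline: f = μN = 0.29 × 65.513 = 18.999 N acting up the slope.
Newton's second law for the crate (down-slope positive): 78.071 − 18.999 − T = 10.4 a. For the hanging mass (upward positive): T − 2 × 9.8 = 2 a.
Adding the two equations eliminates T: 39.472 = 12.4 a, so a = 3.1832 m/s².
Then from the hanging mass's equation, T = 2 × (9.8 + 3.1832) = 25.966 N.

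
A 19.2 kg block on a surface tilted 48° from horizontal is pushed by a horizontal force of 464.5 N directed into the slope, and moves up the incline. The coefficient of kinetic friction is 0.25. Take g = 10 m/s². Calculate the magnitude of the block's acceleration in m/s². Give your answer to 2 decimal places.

The horizontal push has components F cos 48° = 464.5 × 0.6691 = 310.797 N up the incline and F sin 48° = 464.5 × 0.7431 = 345.170 N pressing into the surface.
The normal force is therefore N = mg cos 48° + F sin 48° = 128.467 + 345.170 = 473.637 N, and kinetic friction down the slope is μN = 0.25 × 473.637 = 118.409 N.
Along the incline: F cos 48° − mg sin 48° − μN = ma, so 310.797 − 142.675 − 118.409 = 19.2 a, giving a = 2.5892 m/s².

2.59 m/s²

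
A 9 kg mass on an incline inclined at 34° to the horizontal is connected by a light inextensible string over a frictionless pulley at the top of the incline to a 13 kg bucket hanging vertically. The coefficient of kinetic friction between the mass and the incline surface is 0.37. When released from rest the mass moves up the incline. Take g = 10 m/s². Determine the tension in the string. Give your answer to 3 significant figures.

For the mass on the incline: the weight component along the slope is m₁g sin 34° = 9 × 10 × 0.5592 = 50.328 N and the normal force is N = m₁g cos 34° = 74.613 N.
Kinetic friction opposes the mass's motion up the incline: f = μN = 0.37 × 74.613 = 27.607 N acting down the slope.
Newton's second law for the mass (up-slope positive): T − 50.328 − 27.607 = 9 a. For the hanging bucket (downward positive): 13 × 10 − T = 13 a.
Adding the two equations eliminates T: 52.065 = 22 a, so a = 2.3666 m/s².
Then from the hanging bucket's equation, T = 13 × (10 − 2.3666) = 99.234 N.

99.2 N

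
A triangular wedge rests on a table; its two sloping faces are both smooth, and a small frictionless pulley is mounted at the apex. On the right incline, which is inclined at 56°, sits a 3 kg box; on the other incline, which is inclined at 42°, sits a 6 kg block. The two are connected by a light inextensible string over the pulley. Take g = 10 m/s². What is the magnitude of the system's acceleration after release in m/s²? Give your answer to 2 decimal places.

Resolve each weight along its own incline: the 3 kg mass has component 3 × 10 × sin 56° = 24.871 N down its slope, and the 6 kg mass has 6 × 10 × sin 42° = 40.148 N down its slope.
The 6 kg side's 40.148 N exceeds the other side's 24.871 N, so that mass slides down and the 3 kg mass slides up. Taking that direction as positive, Newton's second law for the whole system gives 40.148 − 24.871 = (3 + 6) a, so a = 15.277 / 9 = 1.6974 m/s².

1.70 m/s²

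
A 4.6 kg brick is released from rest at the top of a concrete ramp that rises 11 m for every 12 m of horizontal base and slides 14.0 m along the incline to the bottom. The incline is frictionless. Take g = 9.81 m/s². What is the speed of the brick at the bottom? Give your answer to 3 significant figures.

The weight component along the incline is mg sin 42.51° = 30.493 N and the normal force is N = mg cos 42.51° = 33.265 N.
With no friction, a = g sin 42.51° = 6.6289 m/s².
Starting from rest over a distance of 14.0 m, v² = 2aL = 2 × 6.6289 × 14.0 = 185.6092, so v = 13.6238 m/s.

13.6 m/s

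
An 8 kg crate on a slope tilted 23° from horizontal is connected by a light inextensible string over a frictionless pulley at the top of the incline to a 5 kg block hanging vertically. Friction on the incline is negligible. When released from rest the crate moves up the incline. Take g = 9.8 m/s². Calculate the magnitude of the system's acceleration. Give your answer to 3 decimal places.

1.413 m/s²

For the crate on the incline: the weight component along the slope is m₁g sin 23° = 8 × 9.8 × 0.3907 = 30.631 N and the normal force is N = m₁g cos 23° = 72.168 N.
Newton's second law for the crate (up-slope positive): T − 30.631 = 8 a. For the hanging block (downward positive): 5 × 9.8 − T = 5 a.
Adding the two equations eliminates T: 18.369 = 13 a, so a = 1.4130 m/s².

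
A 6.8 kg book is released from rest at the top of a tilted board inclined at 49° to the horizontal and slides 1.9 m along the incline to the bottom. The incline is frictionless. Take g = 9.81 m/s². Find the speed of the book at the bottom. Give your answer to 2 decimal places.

The weight component along the incline is mg sin 49° = 50.345 N and the normal force is N = mg cos 49° = 43.764 N.
With no friction, a = g sin 49° = 7.4037 m/s².
Starting from rest over a distance of 1.9 m, v² = 2aL = 2 × 7.4037 × 1.9 = 28.1341, so v = 5.3042 m/s.

5.30 m/s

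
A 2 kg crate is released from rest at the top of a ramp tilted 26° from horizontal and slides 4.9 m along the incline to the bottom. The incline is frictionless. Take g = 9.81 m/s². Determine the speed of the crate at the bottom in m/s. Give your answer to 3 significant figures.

The weight component along the incline is mg sin 26° = 8.601 N and the normal force is N = mg cos 26° = 17.634 N.
With no friction, a = g sin 26° = 4.3004 m/s².
Starting from rest over a distance of 4.9 m, v² = 2aL = 2 × 4.3004 × 4.9 = 42.1439, so v = 6.4918 m/s.

6.49 m/s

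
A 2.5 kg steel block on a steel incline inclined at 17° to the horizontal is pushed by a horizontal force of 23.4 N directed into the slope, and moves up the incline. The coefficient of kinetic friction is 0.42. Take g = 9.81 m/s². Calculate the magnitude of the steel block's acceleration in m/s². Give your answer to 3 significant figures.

The horizontal push has components F cos 17° = 23.4 × 0.9563 = 22.377 N up the incline and F sin 17° = 23.4 × 0.2924 = 6.842 N pressing into the surface.
The normal force is therefore N = mg cos 17° + F sin 17° = 23.453 + 6.842 = 30.295 N, and kinetic friction down the slope is μN = 0.42 × 30.295 = 12.724 N.
Along the incline: F cos 17° − mg sin 17° − μN = ma, so 22.377 − 7.171 − 12.724 = 2.5 a, giving a = 0.9928 m/s².

0.993 m/s²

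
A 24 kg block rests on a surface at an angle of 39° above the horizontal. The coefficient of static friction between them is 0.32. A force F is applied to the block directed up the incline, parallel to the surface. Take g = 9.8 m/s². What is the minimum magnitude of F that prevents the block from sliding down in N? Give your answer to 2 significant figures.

The normal force is N = mg cos 39° = 182.785 N. With F at its minimum the block is on the verge of sliding down, so static friction is at its maximum μ_s N = 0.32 × 182.785 = 58.491 N and acts up the slope.
Equilibrium along the incline: F + μ_s N = mg sin 39°, so F = 148.016 − 58.491 = 89.525 N.

90 N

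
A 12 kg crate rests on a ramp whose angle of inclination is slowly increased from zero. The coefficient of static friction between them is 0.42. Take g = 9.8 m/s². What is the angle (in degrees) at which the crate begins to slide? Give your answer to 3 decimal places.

22.782°

At the threshold of sliding, static friction is at its maximum μ_s N and exactly balances the weight component along the incline: mg sin θ = μ_s mg cos θ.
Hence tan θ = μ_s = 0.42, so θ = arctan(0.42) = 22.7824°.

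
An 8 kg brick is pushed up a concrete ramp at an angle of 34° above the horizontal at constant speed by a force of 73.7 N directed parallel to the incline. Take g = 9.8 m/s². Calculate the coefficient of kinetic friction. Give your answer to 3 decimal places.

0.459

At constant speed ΣF = 0 along the incline. The applied 73.7 N acts up the slope; the weight component mg sin 34° = 43.841 N and kinetic friction μN both act down the slope.
So 73.7 = 43.841 + μ × 64.997, giving μ = (73.7 − 43.841) / 64.997 = 0.4594.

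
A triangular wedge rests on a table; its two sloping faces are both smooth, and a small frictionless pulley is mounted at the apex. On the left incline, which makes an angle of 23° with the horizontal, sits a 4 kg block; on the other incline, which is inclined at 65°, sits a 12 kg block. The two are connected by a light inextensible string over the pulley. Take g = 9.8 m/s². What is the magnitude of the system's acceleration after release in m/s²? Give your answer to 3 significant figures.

Resolve each weight along its own incline: the 4 kg mass has component 4 × 9.8 × sin 23° = 15.317 N down its slope, and the 12 kg mass has 12 × 9.8 × sin 65° = 106.582 N down its slope.
The 12 kg side's 106.582 N exceeds the other side's 15.317 N, so that mass slides down and the 4 kg mass slides up. Taking that direction as positive, Newton's second law for the whole system gives 106.582 − 15.317 = (4 + 12) a, so a = 91.265 / 16 = 5.7041 m/s².

5.70 m/s²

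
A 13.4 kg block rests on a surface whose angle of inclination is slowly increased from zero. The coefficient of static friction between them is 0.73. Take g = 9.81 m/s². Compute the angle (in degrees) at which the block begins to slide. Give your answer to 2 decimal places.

At the threshold of sliding, static friction is at its maximum μ_s N and exactly balances the weight component along the incline: mg sin θ = μ_s mg cos θ.
Hence tan θ = μ_s = 0.73, so θ = arctan(0.73) = 36.1294°.

36.13°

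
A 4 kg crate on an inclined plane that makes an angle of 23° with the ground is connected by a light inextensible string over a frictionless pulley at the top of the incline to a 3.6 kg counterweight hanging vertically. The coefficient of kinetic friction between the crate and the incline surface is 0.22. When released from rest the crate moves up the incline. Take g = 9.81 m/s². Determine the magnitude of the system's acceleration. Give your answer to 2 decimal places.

For the crate on the incline: the weight component along the slope is m₁g sin 23° = 4 × 9.81 × 0.3907 = 15.331 N and the normal force is N = m₁g cos 23° = 36.121 N.
Kinetic friction opposes the crate's motion up the incline: f = μN = 0.22 × 36.121 = 7.947 N acting down the slope.
Newton's second law for the crate (up-slope positive): T − 15.331 − 7.947 = 4 a. For the hanging counterweight (downward positive): 3.6 × 9.81 − T = 3.6 a.
Adding the two equations eliminates T: 12.038 = 7.6 a, so a = 1.5839 m/s².

1.58 m/s²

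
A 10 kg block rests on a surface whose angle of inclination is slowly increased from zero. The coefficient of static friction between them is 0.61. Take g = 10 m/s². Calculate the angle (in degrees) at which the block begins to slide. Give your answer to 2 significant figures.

At the threshold of sliding, static friction is at its maximum μ_s N and exactly balances the weight component along the incline: mg sin θ = μ_s mg cos θ.
Hence tan θ = μ_s = 0.61, so θ = arctan(0.61) = 31.3832°.

31°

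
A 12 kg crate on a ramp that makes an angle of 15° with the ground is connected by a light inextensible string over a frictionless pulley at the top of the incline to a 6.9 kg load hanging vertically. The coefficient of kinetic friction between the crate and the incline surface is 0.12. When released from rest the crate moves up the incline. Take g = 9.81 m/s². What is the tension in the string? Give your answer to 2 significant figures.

For the crate on the incline: the weight component along the slope is m₁g sin 15° = 12 × 9.81 × 0.2588 = 30.466 N and the normal force is N = m₁g cos 15° = 113.709 N.
Kinetic friction opposes the crate's motion up the incline: f = μN = 0.12 × 113.709 = 13.645 N acting down the slope.
Newton's second law for the crate (up-slope positive): T − 30.466 − 13.645 = 12 a. For the hanging load (downward positive): 6.9 × 9.81 − T = 6.9 a.
Adding the two equations eliminates T: 23.578 = 18.9 a, so a = 1.2475 m/s².
Then from the hanging load's equation, T = 6.9 × (9.81 − 1.2475) = 59.081 N.

59 N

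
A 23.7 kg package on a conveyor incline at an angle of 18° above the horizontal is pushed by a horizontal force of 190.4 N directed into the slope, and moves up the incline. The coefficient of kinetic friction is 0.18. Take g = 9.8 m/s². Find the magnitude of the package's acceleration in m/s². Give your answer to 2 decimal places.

The horizontal push has components F cos 18° = 190.4 × 0.9511 = 181.089 N up the incline and F sin 18° = 190.4 × 0.3090 = 58.834 N pressing into the surface.
The normal force is therefore N = mg cos 18° + F sin 18° = 220.902 + 58.834 = 279.736 N, and kinetic friction down the slope is μN = 0.18 × 279.736 = 50.352 N.
Along the incline: F cos 18° − mg sin 18° − μN = ma, so 181.089 − 71.768 − 50.352 = 23.7 a, giving a = 2.4881 m/s².

2.49 m/s²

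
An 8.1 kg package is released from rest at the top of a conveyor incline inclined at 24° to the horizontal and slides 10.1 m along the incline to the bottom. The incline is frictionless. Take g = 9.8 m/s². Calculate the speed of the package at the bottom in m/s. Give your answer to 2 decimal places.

The weight component along the incline is mg sin 24° = 32.287 N and the normal force is N = mg cos 24° = 72.517 N.
With no friction, a = g sin 24° = 3.9860 m/s².
Starting from rest over a distance of 10.1 m, v² = 2aL = 2 × 3.9860 × 10.1 = 80.5172, so v = 8.9731 m/s.

8.97 m/s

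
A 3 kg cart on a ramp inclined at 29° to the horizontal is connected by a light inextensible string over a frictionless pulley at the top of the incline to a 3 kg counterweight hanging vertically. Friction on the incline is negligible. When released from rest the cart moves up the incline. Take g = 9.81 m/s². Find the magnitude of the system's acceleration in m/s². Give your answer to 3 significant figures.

For the cart on the incline: the weight component along the slope is m₁g sin 29° = 3 × 9.81 × 0.4848 = 14.268 N and the normal force is N = m₁g cos 29° = 25.740 N.
Newton's second law for the cart (up-slope positive): T − 14.268 = 3 a. For the hanging counterweight (downward positive): 3 × 9.81 − T = 3 a.
Adding the two equations eliminates T: 15.162 = 6 a, so a = 2.5270 m/s².

2.53 m/s²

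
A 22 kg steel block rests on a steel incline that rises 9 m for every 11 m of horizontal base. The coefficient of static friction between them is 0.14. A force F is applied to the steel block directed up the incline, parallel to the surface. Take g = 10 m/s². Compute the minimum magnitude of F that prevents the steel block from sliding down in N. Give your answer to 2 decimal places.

115.47 N

The normal force is N = mg cos 39.29° = 170.271 N. With F at its minimum the steel block is on the verge of sliding down, so static friction is at its maximum μ_s N = 0.14 × 170.271 = 23.838 N and acts up the slope.
Equilibrium along the incline: F + μ_s N = mg sin 39.29°, so F = 139.312 − 23.838 = 115.474 N.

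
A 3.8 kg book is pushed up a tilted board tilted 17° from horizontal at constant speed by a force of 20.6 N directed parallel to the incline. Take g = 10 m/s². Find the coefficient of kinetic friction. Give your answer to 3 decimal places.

0.261

At constant speed ΣF = 0 along the incline. The applied 20.6 N acts up the slope; the weight component mg sin 17° = 11.110 N and kinetic friction μN both act down the slope.
So 20.6 = 11.110 + μ × 36.340, giving μ = (20.6 − 11.110) / 36.340 = 0.2611.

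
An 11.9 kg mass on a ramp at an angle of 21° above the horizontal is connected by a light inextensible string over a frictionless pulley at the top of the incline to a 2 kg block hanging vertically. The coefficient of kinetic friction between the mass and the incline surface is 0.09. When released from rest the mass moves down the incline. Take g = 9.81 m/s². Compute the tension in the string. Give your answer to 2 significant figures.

For the mass on the incline: the weight component along the slope is m₁g sin 21° = 11.9 × 9.81 × 0.3584 = 41.839 N and the normal force is N = m₁g cos 21° = 108.985 N.
Kinetic friction opposes the mass's motion down the incline: f = μN = 0.09 × 108.985 = 9.809 N acting up the slope.
Newton's second law for the mass (down-slope positive): 41.839 − 9.809 − T = 11.9 a. For the hanging block (upward positive): T − 2 × 9.81 = 2 a.
Adding the two equations eliminates T: 12.410 = 13.9 a, so a = 0.8928 m/s².
Then from the hanging block's equation, T = 2 × (9.81 + 0.8928) = 21.406 N.

21 N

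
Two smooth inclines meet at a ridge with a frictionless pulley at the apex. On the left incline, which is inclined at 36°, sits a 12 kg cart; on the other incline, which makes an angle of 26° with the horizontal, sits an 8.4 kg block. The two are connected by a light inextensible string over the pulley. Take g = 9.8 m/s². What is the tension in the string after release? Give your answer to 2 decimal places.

49.69 N

Resolve each weight along its own incline: the 12 kg mass has component 12 × 9.8 × sin 36° = 69.124 N down its slope, and the 8.4 kg mass has 8.4 × 9.8 × sin 26° = 36.087 N down its slope.
The 12 kg side's 69.124 N exceeds the other side's 36.087 N, so that mass slides down and the 8.4 kg mass slides up. Taking that direction as positive, Newton's second law for the whole system gives 69.124 − 36.087 = (12 + 8.4) a, so a = 33.037 / 20.4 = 1.6195 m/s².
For the 8.4 kg mass (up-slope positive): T − 36.087 = 8.4 × 1.6195, so T = 49.691 N.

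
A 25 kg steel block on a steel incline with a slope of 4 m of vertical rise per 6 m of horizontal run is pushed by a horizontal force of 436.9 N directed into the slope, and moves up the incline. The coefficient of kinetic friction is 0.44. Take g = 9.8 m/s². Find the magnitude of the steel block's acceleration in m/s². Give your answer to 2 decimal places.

1.25 m/s²

The horizontal push has components F cos 33.69° = 436.9 × 0.8321 = 363.544 N up the incline and F sin 33.69° = 436.9 × 0.5547 = 242.348 N pressing into the surface.
The normal force is therefore N = mg cos 33.69° + F sin 33.69° = 203.865 + 242.348 = 446.213 N, and kinetic friction down the slope is μN = 0.44 × 446.213 = 196.334 N.
Along the incline: F cos 33.69° − mg sin 33.69° − μN = ma, so 363.544 − 135.901 − 196.334 = 25 a, giving a = 1.2524 m/s².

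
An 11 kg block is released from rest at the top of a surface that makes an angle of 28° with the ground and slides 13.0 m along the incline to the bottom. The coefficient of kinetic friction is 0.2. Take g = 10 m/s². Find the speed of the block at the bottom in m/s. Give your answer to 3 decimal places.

The weight component along the incline is mg sin 28° = 51.642 N and the normal force is N = mg cos 28° = 97.124 N.
Friction up the slope is f = μN = 0.2 × 97.124 = 19.425 N, so the net downslope force is 51.642 − 19.425 = 32.217 N and a = 32.217 / 11 = 2.9288 m/s².
Starting from rest over a distance of 13.0 m, v² = 2aL = 2 × 2.9288 × 13.0 = 76.1488, so v = 8.7263 m/s.

8.726 m/s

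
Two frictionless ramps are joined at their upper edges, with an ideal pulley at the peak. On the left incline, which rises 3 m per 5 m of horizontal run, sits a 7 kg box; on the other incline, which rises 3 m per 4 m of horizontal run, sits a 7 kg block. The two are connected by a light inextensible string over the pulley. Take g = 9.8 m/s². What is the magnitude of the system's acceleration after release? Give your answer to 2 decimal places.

0.42 m/s²

Resolve each weight along its own incline: the 7 kg mass has component 7 × 9.8 × sin 30.96° = 35.294 N down its slope, and the 7 kg mass has 7 × 9.8 × sin 36.87° = 41.160 N down its slope.
The 7 kg side's 41.160 N exceeds the other side's 35.294 N, so that mass slides down and the 7 kg mass slides up. Taking that direction as positive, Newton's second law for the whole system gives 41.160 − 35.294 = (7 + 7) a, so a = 5.866 / 14 = 0.4190 m/s².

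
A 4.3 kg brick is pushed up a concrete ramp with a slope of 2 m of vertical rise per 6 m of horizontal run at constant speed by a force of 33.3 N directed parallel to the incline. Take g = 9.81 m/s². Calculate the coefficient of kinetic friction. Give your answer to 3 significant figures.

0.499

At constant speed ΣF = 0 along the incline. The applied 33.3 N acts up the slope; the weight component mg sin 18.43° = 13.339 N and kinetic friction μN both act down the slope.
So 33.3 = 13.339 + μ × 40.018, giving μ = (33.3 − 13.339) / 40.018 = 0.4988.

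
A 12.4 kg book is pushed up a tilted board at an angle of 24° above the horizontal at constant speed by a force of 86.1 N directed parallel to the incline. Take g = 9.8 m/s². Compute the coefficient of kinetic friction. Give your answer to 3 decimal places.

0.330

At constant speed ΣF = 0 along the incline. The applied 86.1 N acts up the slope; the weight component mg sin 24° = 49.427 N and kinetic friction μN both act down the slope.
So 86.1 = 49.427 + μ × 111.014, giving μ = (86.1 − 49.427) / 111.014 = 0.3303.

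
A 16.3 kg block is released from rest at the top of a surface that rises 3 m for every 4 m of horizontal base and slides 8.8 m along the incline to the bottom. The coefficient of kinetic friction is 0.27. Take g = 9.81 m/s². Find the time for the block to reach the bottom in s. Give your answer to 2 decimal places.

2.16 s

The weight component along the incline is mg sin 36.87° = 95.942 N and the normal force is N = mg cos 36.87° = 127.922 N.
Friction up the slope is f = μN = 0.27 × 127.922 = 34.539 N, so the net downslope force is 95.942 − 34.539 = 61.403 N and a = 61.403 / 16.3 = 3.7671 m/s².
Starting from rest, L = ½at², so t = √(2L/a) = √(2 × 8.8 / 3.7671) = 2.1615 s.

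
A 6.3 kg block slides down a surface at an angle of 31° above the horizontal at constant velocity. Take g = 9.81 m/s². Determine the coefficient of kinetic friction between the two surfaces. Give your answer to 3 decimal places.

At constant velocity the net force along the incline is zero: mg sin 31° = μ mg cos 31°.
So μ = tan 31° = 0.5150 / 0.8572 = 0.6008.

0.601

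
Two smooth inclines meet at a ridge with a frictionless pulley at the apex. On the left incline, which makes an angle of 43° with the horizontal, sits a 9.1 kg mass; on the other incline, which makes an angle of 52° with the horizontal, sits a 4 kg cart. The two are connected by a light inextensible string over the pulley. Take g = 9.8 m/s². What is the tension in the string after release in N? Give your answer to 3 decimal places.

Resolve each weight along its own incline: the 9.1 kg mass has component 9.1 × 9.8 × sin 43° = 60.821 N down its slope, and the 4 kg mass has 4 × 9.8 × sin 52° = 30.890 N down its slope.
The 9.1 kg side's 60.821 N exceeds the other side's 30.890 N, so that mass slides down and the 4 kg mass slides up. Taking that direction as positive, Newton's second law for the whole system gives 60.821 − 30.890 = (9.1 + 4) a, so a = 29.931 / 13.1 = 2.2848 m/s².
For the 4 kg mass (up-slope positive): T − 30.890 = 4 × 2.2848, so T = 40.029 N.

40.029 N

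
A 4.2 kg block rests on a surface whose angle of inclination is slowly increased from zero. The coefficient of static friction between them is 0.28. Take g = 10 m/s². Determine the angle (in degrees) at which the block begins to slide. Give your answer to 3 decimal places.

At the threshold of sliding, static friction is at its maximum μ_s N and exactly balances the weight component along the incline: mg sin θ = μ_s mg cos θ.
Hence tan θ = μ_s = 0.28, so θ = arctan(0.28) = 15.6422°.

15.642°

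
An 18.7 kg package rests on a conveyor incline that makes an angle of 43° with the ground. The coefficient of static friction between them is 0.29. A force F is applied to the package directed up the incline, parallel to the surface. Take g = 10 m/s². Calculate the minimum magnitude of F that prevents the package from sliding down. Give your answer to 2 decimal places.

87.87 N

The normal force is N = mg cos 43° = 136.763 N. With F at its minimum the package is on the verge of sliding down, so static friction is at its maximum μ_s N = 0.29 × 136.763 = 39.661 N and acts up the slope.
Equilibrium along the incline: F + μ_s N = mg sin 43°, so F = 127.534 − 39.661 = 87.873 N.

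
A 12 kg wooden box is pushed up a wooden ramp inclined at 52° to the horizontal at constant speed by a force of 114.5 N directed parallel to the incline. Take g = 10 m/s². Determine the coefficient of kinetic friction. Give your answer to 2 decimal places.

At constant speed ΣF = 0 along the incline. The applied 114.5 N acts up the slope; the weight component mg sin 52° = 94.561 N and kinetic friction μN both act down the slope.
So 114.5 = 94.561 + μ × 73.879, giving μ = (114.5 − 94.561) / 73.879 = 0.2699.

0.27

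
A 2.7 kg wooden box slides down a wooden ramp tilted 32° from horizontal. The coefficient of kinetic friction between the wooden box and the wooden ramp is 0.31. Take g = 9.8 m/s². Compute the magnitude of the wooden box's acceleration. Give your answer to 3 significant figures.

Resolving the weight along the incline: the component pulling the wooden box down the slope is mg sin 32° = 2.7 × 9.8 × 0.5299 = 14.021 N, and the normal force is N = mg cos 32° = 2.7 × 9.8 × 0.8480 = 22.438 N.
Kinetic friction acts up the slope with magnitude f = μN = 0.31 × 22.438 = 6.956 N.
Net force along the incline is 14.021 − 6.956 = 7.065 N, so a = 7.065 / 2.7 = 2.6167 m/s².

2.62 m/s²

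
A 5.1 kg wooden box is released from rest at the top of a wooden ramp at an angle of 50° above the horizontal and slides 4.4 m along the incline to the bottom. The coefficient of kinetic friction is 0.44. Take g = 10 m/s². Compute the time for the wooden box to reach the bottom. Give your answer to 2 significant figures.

1.3 s

The weight component along the incline is mg sin 50° = 39.068 N and the normal force is N = mg cos 50° = 32.782 N.
Friction up the slope is f = μN = 0.44 × 32.782 = 14.424 N, so the net downslope force is 39.068 − 14.424 = 24.644 N and a = 24.644 / 5.1 = 4.8322 m/s².
Starting from rest, L = ½at², so t = √(2L/a) = √(2 × 4.4 / 4.8322) = 1.3495 s.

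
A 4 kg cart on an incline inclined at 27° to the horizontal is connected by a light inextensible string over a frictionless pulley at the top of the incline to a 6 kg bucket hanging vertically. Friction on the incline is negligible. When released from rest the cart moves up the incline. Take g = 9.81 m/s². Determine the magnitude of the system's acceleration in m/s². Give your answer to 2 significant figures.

For the cart on the incline: the weight component along the slope is m₁g sin 27° = 4 × 9.81 × 0.4540 = 17.815 N and the normal force is N = m₁g cos 27° = 34.963 N.
Newton's second law for the cart (up-slope positive): T − 17.815 = 4 a. For the hanging bucket (downward positive): 6 × 9.81 − T = 6 a.
Adding the two equations eliminates T: 41.045 = 10 a, so a = 4.1045 m/s².

4.1 m/s²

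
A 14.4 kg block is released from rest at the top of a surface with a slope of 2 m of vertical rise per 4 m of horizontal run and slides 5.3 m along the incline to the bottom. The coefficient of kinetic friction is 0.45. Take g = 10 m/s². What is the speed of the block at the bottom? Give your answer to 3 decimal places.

2.177 m/s

The weight component along the incline is mg sin 26.57° = 64.399 N and the normal force is N = mg cos 26.57° = 128.798 N.
Friction up the slope is f = μN = 0.45 × 128.798 = 57.959 N, so the net downslope force is 64.399 − 57.959 = 6.440 N and a = 6.440 / 14.4 = 0.4472 m/s².
Starting from rest over a distance of 5.3 m, v² = 2aL = 2 × 0.4472 × 5.3 = 4.7403, so v = 2.1772 m/s.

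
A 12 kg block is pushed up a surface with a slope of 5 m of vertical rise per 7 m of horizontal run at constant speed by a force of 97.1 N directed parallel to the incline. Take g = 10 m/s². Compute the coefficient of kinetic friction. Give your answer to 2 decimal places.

At constant speed ΣF = 0 along the incline. The applied 97.1 N acts up the slope; the weight component mg sin 35.54° = 69.749 N and kinetic friction μN both act down the slope.
So 97.1 = 69.749 + μ × 97.648, giving μ = (97.1 − 69.749) / 97.648 = 0.2801.

0.28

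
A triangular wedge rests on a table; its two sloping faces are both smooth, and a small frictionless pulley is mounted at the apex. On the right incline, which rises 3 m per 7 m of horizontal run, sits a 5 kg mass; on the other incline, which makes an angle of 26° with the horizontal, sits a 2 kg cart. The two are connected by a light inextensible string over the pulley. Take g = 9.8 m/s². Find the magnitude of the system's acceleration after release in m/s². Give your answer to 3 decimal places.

Resolve each weight along its own incline: the 5 kg mass has component 5 × 9.8 × sin 23.20° = 19.302 N down its slope, and the 2 kg mass has 2 × 9.8 × sin 26° = 8.592 N down its slope.
The 5 kg side's 19.302 N exceeds the other side's 8.592 N, so that mass slides down and the 2 kg mass slides up. Taking that direction as positive, Newton's second law for the whole system gives 19.302 − 8.592 = (5 + 2) a, so a = 10.710 / 7 = 1.5300 m/s².

1.530 m/s²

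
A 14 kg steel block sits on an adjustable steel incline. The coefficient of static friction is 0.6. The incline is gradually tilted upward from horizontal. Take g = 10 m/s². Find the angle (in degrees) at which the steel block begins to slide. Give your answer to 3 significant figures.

At the threshold of sliding, static friction is at its maximum μ_s N and exactly balances the weight component along the incline: mg sin θ = μ_s mg cos θ.
Hence tan θ = μ_s = 0.6, so θ = arctan(0.6) = 30.9638°.

31.0°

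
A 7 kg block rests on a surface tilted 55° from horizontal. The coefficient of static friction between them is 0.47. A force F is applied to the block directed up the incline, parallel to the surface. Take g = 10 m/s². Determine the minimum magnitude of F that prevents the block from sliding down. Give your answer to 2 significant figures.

38 N

The normal force is N = mg cos 55° = 40.150 N. With F at its minimum the block is on the verge of sliding down, so static friction is at its maximum μ_s N = 0.47 × 40.150 = 18.870 N and acts up the slope.
Equilibrium along the incline: F + μ_s N = mg sin 55°, so F = 57.341 − 18.870 = 38.471 N.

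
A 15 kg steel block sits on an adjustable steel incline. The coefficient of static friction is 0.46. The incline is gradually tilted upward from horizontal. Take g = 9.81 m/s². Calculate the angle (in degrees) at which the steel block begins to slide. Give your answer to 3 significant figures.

24.7°

At the threshold of sliding, static friction is at its maximum μ_s N and exactly balances the weight component along the incline: mg sin θ = μ_s mg cos θ.
Hence tan θ = μ_s = 0.46, so θ = arctan(0.46) = 24.7024°.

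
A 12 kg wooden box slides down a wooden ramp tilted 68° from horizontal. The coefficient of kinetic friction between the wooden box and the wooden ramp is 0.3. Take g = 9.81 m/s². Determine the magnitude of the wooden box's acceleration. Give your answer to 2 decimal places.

7.99 m/s²

Resolving the weight along the incline: the component pulling the wooden box down the slope is mg sin 68° = 12 × 9.81 × 0.9272 = 109.150 N, and the normal force is N = mg cos 68° = 12 × 9.81 × 0.3746 = 44.098 N.
Kinetic friction acts up the slope with magnitude f = μN = 0.3 × 44.098 = 13.229 N.
Net force along the incline is 109.150 − 13.229 = 95.921 N, so a = 95.921 / 12 = 7.9934 m/s².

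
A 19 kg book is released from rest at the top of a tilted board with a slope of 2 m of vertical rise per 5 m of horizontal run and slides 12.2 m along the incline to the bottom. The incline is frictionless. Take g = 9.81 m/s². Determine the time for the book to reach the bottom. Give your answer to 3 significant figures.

2.59 s

The weight component along the incline is mg sin 21.80° = 69.224 N and the normal force is N = mg cos 21.80° = 173.059 N.
With no friction, a = g sin 21.80° = 3.6433 m/s².
Starting from rest, L = ½at², so t = √(2L/a) = √(2 × 12.2 / 3.6433) = 2.5879 s.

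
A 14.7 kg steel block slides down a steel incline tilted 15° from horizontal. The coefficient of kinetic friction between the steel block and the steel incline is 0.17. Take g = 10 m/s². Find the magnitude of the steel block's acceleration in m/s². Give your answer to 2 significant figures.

Resolving the weight along the incline: the component pulling the steel block down the slope is mg sin 15° = 14.7 × 10 × 0.2588 = 38.044 N, and the normal force is N = mg cos 15° = 14.7 × 10 × 0.9659 = 141.987 N.
Kinetic friction acts up the slope with magnitude f = μN = 0.17 × 141.987 = 24.138 N.
Net force along the incline is 38.044 − 24.138 = 13.906 N, so a = 13.906 / 14.7 = 0.9460 m/s².

0.95 m/s²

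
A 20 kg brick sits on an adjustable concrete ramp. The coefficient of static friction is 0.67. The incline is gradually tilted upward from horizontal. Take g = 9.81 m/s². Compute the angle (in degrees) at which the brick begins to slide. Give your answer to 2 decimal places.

33.82°

At the threshold of sliding, static friction is at its maximum μ_s N and exactly balances the weight component along the incline: mg sin θ = μ_s mg cos θ.
Hence tan θ = μ_s = 0.67, so θ = arctan(0.67) = 33.8221°.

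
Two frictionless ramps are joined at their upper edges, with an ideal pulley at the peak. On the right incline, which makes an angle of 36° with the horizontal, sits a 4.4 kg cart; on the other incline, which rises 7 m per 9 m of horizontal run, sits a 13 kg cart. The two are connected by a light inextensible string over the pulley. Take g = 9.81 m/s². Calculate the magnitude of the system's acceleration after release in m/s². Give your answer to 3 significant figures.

3.04 m/s²

Resolve each weight along its own incline: the 4.4 kg mass has component 4.4 × 9.81 × sin 36° = 25.371 N down its slope, and the 13 kg mass has 13 × 9.81 × sin 37.87° = 78.296 N down its slope.
The 13 kg side's 78.296 N exceeds the other side's 25.371 N, so that mass slides down and the 4.4 kg mass slides up. Taking that direction as positive, Newton's second law for the whole system gives 78.296 − 25.371 = (4.4 + 13) a, so a = 52.925 / 17.4 = 3.0417 m/s².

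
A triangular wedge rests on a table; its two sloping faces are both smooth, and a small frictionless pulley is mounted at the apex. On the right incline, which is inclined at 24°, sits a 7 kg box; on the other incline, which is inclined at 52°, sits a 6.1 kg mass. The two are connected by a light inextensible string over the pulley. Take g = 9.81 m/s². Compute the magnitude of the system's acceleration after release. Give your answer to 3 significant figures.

1.47 m/s²

Resolve each weight along its own incline: the 7 kg mass has component 7 × 9.81 × sin 24° = 27.931 N down its slope, and the 6.1 kg mass has 6.1 × 9.81 × sin 52° = 47.155 N down its slope.
The 6.1 kg side's 47.155 N exceeds the other side's 27.931 N, so that mass slides down and the 7 kg mass slides up. Taking that direction as positive, Newton's second law for the whole system gives 47.155 − 27.931 = (7 + 6.1) a, so a = 19.224 / 13.1 = 1.4675 m/s².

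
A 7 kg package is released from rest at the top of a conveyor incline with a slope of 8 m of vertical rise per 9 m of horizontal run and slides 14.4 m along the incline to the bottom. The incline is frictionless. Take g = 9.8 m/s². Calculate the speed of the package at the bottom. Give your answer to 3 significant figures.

The weight component along the incline is mg sin 41.63° = 45.575 N and the normal force is N = mg cos 41.63° = 51.272 N.
With no friction, a = g sin 41.63° = 6.5108 m/s².
Starting from rest over a distance of 14.4 m, v² = 2aL = 2 × 6.5108 × 14.4 = 187.5110, so v = 13.6935 m/s.

13.7 m/s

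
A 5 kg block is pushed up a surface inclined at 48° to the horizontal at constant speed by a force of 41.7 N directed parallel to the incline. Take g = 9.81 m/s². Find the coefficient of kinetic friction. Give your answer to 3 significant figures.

At constant speed ΣF = 0 along the incline. The applied 41.7 N acts up the slope; the weight component mg sin 48° = 36.451 N and kinetic friction μN both act down the slope.
So 41.7 = 36.451 + μ × 32.821, giving μ = (41.7 − 36.451) / 32.821 = 0.1599.

0.160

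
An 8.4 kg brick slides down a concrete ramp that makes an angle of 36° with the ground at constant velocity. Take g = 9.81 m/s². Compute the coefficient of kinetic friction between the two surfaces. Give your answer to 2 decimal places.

At constant velocity the net force along the incline is zero: mg sin 36° = μ mg cos 36°.
So μ = tan 36° = 0.5878 / 0.8090 = 0.7266.

0.73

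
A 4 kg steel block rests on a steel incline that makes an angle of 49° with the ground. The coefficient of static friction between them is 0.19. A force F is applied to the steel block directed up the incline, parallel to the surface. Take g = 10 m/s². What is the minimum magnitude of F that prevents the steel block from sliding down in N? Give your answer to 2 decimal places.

The normal force is N = mg cos 49° = 26.242 N. With F at its minimum the steel block is on the verge of sliding down, so static friction is at its maximum μ_s N = 0.19 × 26.242 = 4.986 N and acts up the slope.
Equilibrium along the incline: F + μ_s N = mg sin 49°, so F = 30.188 − 4.986 = 25.202 N.

25.20 N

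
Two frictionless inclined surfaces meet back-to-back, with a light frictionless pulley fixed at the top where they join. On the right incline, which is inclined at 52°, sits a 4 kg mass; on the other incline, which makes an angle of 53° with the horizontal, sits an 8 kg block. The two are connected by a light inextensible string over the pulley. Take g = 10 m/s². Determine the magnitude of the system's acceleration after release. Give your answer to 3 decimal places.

Resolve each weight along its own incline: the 4 kg mass has component 4 × 10 × sin 52° = 31.520 N down its slope, and the 8 kg mass has 8 × 10 × sin 53° = 63.891 N down its slope.
The 8 kg side's 63.891 N exceeds the other side's 31.520 N, so that mass slides down and the 4 kg mass slides up. Taking that direction as positive, Newton's second law for the whole system gives 63.891 − 31.520 = (4 + 8) a, so a = 32.371 / 12 = 2.6976 m/s².

2.698 m/s²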